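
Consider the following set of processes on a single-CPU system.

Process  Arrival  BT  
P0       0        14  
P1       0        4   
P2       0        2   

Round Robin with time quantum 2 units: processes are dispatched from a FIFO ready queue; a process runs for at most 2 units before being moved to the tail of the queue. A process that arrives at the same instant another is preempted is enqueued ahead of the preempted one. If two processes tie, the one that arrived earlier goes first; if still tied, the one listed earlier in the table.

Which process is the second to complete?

Gantt: | P0 0-2 | P1 2-4 | P2 4-6 | P0 6-8 | P1 8-10 | P0 10-20 |
Completion: P0=20  P1=10  P2=6
Turnaround (C−A): P0=20  P1=10  P2=6
Finish order: P2 → P1 → P0

P1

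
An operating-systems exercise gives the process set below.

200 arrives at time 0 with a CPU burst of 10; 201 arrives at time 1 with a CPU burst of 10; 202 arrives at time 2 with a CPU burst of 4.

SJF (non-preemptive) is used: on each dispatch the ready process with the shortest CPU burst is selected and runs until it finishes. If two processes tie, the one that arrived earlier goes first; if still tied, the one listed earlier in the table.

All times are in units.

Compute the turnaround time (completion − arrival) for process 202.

Timeline: | 200 0-10 | 202 10-14 | 201 14-24 |
Completion: 200=10  201=24  202=14
Turnaround (C−A): 200=10  201=23  202=12
Turnaround(202) = completion − arrival = 14 − 2 = 12

12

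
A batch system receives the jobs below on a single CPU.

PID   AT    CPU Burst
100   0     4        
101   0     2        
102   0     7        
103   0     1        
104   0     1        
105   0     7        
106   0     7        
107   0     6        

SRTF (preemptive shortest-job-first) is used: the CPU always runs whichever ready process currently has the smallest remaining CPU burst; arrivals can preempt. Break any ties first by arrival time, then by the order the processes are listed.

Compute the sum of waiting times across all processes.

Timeline: | 103 0-1 | 104 1-2 | 101 2-4 | 100 4-8 | 107 8-14 | 102 14-21 | 105 21-28 | 106 28-35 |
Completion: 100=8  101=4  102=21  103=1  104=2  105=28  106=35  107=14
Turnaround (C−A): 100=8  101=4  102=21  103=1  104=2  105=28  106=35  107=14
Waiting = turnaround − burst: 100=4, 101=2, 102=14, 103=0, 104=1, 105=21, 106=28, 107=8
Total waiting = 4 + 2 + 14 + 0 + 1 + 21 + 28 + 8 = 78

78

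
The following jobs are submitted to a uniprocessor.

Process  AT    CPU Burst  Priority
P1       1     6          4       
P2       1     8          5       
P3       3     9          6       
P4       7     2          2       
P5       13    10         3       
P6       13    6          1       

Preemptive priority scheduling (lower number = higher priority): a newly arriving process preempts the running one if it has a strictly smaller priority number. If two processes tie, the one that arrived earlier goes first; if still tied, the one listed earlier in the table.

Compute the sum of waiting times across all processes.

Schedule: | idle 0-1 | P1 1-7 | P4 7-9 | P2 9-13 | P6 13-19 | P5 19-29 | P2 29-33 | P3 33-42 |
Completion: P1=7  P2=33  P3=42  P4=9  P5=29  P6=19
Turnaround (C−A): P1=6  P2=32  P3=39  P4=2  P5=16  P6=6
Waiting = turnaround − burst: P1=0, P2=24, P3=30, P4=0, P5=6, P6=0
Total waiting = 0 + 24 + 30 + 0 + 6 + 0 = 60

60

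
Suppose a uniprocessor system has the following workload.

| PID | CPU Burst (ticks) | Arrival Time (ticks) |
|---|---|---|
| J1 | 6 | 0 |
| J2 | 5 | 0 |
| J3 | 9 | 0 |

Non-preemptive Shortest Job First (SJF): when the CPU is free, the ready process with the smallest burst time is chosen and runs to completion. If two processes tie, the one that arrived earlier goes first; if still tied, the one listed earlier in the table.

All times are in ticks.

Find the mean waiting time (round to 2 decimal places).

Gantt: | J2 0-5 | J1 5-11 | J3 11-20 |
Completion: J1=11  J2=5  J3=20
Turnaround (C−A): J1=11  J2=5  J3=20
Waiting times: J1=5, J2=0, J3=11
Average waiting = (5+0+11) / 3 = 16/3 = 5.33

5.33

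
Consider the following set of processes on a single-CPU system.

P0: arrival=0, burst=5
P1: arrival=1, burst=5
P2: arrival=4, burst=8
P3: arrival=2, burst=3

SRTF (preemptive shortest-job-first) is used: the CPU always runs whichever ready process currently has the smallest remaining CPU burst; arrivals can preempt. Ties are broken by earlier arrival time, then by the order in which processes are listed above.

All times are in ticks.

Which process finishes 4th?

P2

Gantt: | P0 0-5 | P3 5-8 | P1 8-13 | P2 13-21 |
Completion: P0=5  P1=13  P2=21  P3=8
Turnaround (C−A): P0=5  P1=12  P2=17  P3=6
Finish order: P0 → P3 → P1 → P2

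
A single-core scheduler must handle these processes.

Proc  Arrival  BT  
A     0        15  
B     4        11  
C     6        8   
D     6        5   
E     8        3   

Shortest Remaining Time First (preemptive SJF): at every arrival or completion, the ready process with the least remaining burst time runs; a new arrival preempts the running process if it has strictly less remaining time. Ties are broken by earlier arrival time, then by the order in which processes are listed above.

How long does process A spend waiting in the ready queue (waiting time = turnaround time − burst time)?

Timeline: | A 0-6 | D 6-11 | E 11-14 | C 14-22 | A 22-31 | B 31-42 |
Completion: A=31  B=42  C=22  D=11  E=14
Waiting(A) = turnaround − burst = 31 − 15 = 16

16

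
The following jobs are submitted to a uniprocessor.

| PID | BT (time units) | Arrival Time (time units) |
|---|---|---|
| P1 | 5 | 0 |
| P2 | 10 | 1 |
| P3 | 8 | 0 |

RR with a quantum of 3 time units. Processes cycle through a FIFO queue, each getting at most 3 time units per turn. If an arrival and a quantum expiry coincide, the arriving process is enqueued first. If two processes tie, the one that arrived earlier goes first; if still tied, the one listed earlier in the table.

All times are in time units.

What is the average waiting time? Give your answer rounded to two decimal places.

9.67

Schedule: | P1 0-3 | P3 3-6 | P2 6-9 | P1 9-11 | P3 11-14 | P2 14-17 | P3 17-19 | P2 19-23 |
Completion: P1=11  P2=23  P3=19
Turnaround (C−A): P1=11  P2=22  P3=19
Waiting times: P1=6, P2=12, P3=11
Average waiting = (6+12+11) / 3 = 29/3 = 9.67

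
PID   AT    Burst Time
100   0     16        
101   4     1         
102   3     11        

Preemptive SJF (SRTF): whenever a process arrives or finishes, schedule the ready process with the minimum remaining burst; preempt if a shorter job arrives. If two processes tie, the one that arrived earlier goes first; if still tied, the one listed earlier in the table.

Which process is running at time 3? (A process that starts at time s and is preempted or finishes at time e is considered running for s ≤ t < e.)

102

Timeline: | 100 0-3 | 102 3-4 | 101 4-5 | 102 5-15 | 100 15-28 |
Completion: 100=28  101=5  102=15
Turnaround (C−A): 100=28  101=1  102=12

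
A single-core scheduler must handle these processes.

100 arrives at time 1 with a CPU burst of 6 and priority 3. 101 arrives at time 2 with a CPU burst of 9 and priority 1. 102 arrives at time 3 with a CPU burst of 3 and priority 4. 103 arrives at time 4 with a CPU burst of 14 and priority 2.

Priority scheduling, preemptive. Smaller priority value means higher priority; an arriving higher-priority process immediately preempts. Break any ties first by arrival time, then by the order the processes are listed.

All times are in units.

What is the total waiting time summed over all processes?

57

Timeline: | idle 0-1 | 100 1-2 | 101 2-11 | 103 11-25 | 100 25-30 | 102 30-33 |
Completion: 100=30  101=11  102=33  103=25
Turnaround (C−A): 100=29  101=9  102=30  103=21
Waiting = turnaround − burst: 100=23, 101=0, 102=27, 103=7
Total waiting = 23 + 0 + 27 + 7 = 57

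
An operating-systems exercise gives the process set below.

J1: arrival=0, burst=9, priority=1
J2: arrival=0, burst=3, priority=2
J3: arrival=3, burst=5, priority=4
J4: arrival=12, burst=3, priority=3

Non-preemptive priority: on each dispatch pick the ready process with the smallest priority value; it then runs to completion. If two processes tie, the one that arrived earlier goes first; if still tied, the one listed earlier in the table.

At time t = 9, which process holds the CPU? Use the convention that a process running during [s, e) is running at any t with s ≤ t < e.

J2

Schedule: | J1 0-9 | J2 9-12 | J4 12-15 | J3 15-20 |
Completion: J1=9  J2=12  J3=20  J4=15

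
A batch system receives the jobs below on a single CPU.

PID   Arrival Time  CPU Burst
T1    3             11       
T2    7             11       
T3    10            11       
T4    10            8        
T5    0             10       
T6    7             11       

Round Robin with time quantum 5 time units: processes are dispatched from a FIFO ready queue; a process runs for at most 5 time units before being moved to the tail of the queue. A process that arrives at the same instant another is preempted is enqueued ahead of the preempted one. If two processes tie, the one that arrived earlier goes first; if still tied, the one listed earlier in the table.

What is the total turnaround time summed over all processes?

278

Gantt: | T5 0-5 | T1 5-10 | T5 10-15 | T2 15-20 | T6 20-25 | T3 25-30 | T4 30-35 | T1 35-40 | T2 40-45 | T6 45-50 | T3 50-55 | T4 55-58 | T1 58-59 | T2 59-60 | T6 60-61 | T3 61-62 |
Completion: T1=59  T2=60  T3=62  T4=58  T5=15  T6=61
Turnaround (C−A): T1=56  T2=53  T3=52  T4=48  T5=15  T6=54
Turnaround = completion − arrival: T1=56, T2=53, T3=52, T4=48, T5=15, T6=54
Total turnaround = 56 + 53 + 52 + 48 + 15 + 54 = 278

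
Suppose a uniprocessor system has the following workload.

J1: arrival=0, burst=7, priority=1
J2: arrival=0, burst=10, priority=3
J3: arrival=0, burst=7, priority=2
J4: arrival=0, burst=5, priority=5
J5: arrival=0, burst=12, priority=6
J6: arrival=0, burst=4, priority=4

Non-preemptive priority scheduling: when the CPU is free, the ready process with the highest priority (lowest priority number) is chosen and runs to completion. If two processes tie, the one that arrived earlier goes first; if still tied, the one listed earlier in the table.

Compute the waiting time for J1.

0

Schedule: | J1 0-7 | J3 7-14 | J2 14-24 | J6 24-28 | J4 28-33 | J5 33-45 |
Completion: J1=7  J2=24  J3=14  J4=33  J5=45  J6=28
Waiting(J1) = turnaround − burst = 7 − 7 = 0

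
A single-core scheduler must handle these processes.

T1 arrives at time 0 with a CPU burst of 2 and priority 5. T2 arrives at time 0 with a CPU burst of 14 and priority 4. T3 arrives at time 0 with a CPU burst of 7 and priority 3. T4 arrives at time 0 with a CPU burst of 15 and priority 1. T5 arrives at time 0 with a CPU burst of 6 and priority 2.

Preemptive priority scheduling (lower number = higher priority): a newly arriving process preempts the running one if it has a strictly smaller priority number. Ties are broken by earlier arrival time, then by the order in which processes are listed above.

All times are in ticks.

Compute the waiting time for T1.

42

Timeline: | T4 0-15 | T5 15-21 | T3 21-28 | T2 28-42 | T1 42-44 |
Completion: T1=44  T2=42  T3=28  T4=15  T5=21
Turnaround (C−A): T1=44  T2=42  T3=28  T4=15  T5=21
Waiting(T1) = turnaround − burst = 44 − 2 = 42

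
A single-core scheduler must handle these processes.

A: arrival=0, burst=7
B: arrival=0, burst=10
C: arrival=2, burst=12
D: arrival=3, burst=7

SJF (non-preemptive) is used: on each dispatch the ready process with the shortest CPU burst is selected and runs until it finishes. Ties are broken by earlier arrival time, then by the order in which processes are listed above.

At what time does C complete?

36

Gantt: | A 0-7 | D 7-14 | B 14-24 | C 24-36 |
Completion: A=7  B=24  C=36  D=14
Turnaround (C−A): A=7  B=24  C=34  D=11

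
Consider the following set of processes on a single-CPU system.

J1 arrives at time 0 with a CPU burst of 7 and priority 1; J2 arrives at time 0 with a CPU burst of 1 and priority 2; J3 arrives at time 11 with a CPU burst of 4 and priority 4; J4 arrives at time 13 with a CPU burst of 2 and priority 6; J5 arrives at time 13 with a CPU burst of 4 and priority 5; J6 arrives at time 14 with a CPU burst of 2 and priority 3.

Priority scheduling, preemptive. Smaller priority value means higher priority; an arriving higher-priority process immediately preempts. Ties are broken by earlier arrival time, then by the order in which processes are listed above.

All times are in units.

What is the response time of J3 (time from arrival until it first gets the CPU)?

0

Gantt: | J1 0-7 | J2 7-8 | idle 8-11 | J3 11-14 | J6 14-16 | J3 16-17 | J5 17-21 | J4 21-23 |
Completion: J1=7  J2=8  J3=17  J4=23  J5=21  J6=16
Turnaround (C−A): J1=7  J2=8  J3=6  J4=10  J5=8  J6=2
Response(J3) = first start − arrival = 11 − 11 = 0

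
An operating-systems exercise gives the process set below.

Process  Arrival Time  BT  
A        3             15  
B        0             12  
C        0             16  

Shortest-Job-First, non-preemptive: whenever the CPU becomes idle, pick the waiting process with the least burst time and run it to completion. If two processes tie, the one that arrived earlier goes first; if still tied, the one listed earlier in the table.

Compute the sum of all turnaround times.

79

Gantt: | B 0-12 | A 12-27 | C 27-43 |
Completion: A=27  B=12  C=43
Turnaround = completion − arrival: A=24, B=12, C=43
Total turnaround = 24 + 12 + 43 = 79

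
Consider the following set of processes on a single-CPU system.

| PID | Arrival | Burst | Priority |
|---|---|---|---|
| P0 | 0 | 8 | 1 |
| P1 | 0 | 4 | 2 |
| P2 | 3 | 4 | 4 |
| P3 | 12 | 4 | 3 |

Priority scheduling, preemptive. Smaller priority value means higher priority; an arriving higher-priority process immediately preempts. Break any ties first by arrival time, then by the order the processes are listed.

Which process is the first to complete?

Schedule: | P0 0-8 | P1 8-12 | P3 12-16 | P2 16-20 |
Completion: P0=8  P1=12  P2=20  P3=16
Turnaround (C−A): P0=8  P1=12  P2=17  P3=4
Finish order: P0 → P1 → P3 → P2

P0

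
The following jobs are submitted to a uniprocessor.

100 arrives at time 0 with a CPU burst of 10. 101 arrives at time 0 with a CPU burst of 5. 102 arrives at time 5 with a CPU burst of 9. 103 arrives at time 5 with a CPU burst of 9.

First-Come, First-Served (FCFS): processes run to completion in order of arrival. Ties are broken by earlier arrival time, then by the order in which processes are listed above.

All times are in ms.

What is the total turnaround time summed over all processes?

Gantt: | 100 0-10 | 101 10-15 | 102 15-24 | 103 24-33 |
Completion: 100=10  101=15  102=24  103=33
Turnaround = completion − arrival: 100=10, 101=15, 102=19, 103=28
Total turnaround = 10 + 15 + 19 + 28 = 72

72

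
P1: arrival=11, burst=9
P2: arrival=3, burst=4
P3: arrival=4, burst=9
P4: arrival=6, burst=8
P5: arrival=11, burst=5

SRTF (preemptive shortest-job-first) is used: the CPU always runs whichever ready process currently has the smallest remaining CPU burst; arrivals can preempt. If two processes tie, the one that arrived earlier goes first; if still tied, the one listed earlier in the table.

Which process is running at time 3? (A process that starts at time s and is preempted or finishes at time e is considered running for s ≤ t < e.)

Timeline: | idle 0-3 | P2 3-7 | P4 7-15 | P5 15-20 | P3 20-29 | P1 29-38 |
Completion: P1=38  P2=7  P3=29  P4=15  P5=20

P2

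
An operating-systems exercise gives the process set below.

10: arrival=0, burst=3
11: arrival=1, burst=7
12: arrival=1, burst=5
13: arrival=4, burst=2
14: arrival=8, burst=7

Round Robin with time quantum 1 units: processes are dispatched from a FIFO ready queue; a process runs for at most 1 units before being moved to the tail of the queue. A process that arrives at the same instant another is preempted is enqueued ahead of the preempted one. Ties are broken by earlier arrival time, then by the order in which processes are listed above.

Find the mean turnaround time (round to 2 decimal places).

13.40

Schedule: | 10 0-1 | 11 1-2 | 12 2-3 | 10 3-4 | 11 4-5 | 12 5-6 | 13 6-7 | 10 7-8 | 11 8-9 | 12 9-10 | 13 10-11 | 14 11-12 | 11 12-13 | 12 13-14 | 14 14-15 | 11 15-16 | 12 16-17 | 14 17-18 | 11 18-19 | 14 19-20 | 11 20-21 | 14 21-24 |
Completion: 10=8  11=21  12=17  13=11  14=24
Turnaround (C−A): 10=8  11=20  12=16  13=7  14=16
Turnaround times: 10=8, 11=20, 12=16, 13=7, 14=16
Average turnaround = (8+20+16+7+16) / 5 = 67/5 = 13.40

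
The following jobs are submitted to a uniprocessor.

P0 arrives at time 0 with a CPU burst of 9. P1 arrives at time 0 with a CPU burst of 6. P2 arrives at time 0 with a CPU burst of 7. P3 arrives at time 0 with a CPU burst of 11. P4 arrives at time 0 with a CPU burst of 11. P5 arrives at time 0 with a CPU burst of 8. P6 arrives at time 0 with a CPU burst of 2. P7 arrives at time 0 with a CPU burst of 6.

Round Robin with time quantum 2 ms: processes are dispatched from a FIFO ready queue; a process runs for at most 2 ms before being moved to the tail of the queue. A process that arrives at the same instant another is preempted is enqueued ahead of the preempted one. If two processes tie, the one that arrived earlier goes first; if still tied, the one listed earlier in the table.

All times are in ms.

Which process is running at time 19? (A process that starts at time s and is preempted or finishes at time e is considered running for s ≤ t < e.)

Schedule: | P0 0-2 | P1 2-4 | P2 4-6 | P3 6-8 | P4 8-10 | P5 10-12 | P6 12-14 | P7 14-16 | P0 16-18 | P1 18-20 | P2 20-22 | P3 22-24 | P4 24-26 | P5 26-28 | P7 28-30 | P0 30-32 | P1 32-34 | P2 34-36 | P3 36-38 | P4 38-40 | P5 40-42 | P7 42-44 | P0 44-46 | P2 46-47 | P3 47-49 | P4 49-51 | P5 51-53 | P0 53-54 | P3 54-56 | P4 56-58 | P3 58-59 | P4 59-60 |
Completion: P0=54  P1=34  P2=47  P3=59  P4=60  P5=53  P6=14  P7=44
Turnaround (C−A): P0=54  P1=34  P2=47  P3=59  P4=60  P5=53  P6=14  P7=44

P1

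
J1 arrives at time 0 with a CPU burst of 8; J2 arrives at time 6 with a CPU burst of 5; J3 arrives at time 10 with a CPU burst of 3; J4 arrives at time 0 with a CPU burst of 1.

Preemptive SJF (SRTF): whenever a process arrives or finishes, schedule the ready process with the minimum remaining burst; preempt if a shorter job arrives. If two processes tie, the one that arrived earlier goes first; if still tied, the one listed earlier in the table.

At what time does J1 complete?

Gantt: | J4 0-1 | J1 1-9 | J2 9-10 | J3 10-13 | J2 13-17 |
Completion: J1=9  J2=17  J3=13  J4=1
Turnaround (C−A): J1=9  J2=11  J3=3  J4=1

9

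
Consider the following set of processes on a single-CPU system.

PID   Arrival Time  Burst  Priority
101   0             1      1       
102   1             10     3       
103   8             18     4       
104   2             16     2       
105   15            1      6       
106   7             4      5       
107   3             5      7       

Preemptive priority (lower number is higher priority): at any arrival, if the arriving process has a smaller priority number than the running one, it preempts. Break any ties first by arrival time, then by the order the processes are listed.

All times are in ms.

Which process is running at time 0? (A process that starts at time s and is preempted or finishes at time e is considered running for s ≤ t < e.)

Gantt: | 101 0-1 | 102 1-2 | 104 2-18 | 102 18-27 | 103 27-45 | 106 45-49 | 105 49-50 | 107 50-55 |
Completion: 101=1  102=27  103=45  104=18  105=50  106=49  107=55
Turnaround (C−A): 101=1  102=26  103=37  104=16  105=35  106=42  107=52

101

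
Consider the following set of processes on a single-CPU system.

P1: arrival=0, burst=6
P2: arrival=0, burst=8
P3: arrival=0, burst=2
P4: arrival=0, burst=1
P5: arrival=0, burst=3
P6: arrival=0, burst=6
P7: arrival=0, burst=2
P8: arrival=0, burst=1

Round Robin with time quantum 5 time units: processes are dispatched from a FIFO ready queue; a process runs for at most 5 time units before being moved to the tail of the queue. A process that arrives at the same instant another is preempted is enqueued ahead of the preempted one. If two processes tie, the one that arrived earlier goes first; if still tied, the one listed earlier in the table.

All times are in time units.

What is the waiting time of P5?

Gantt: | P1 0-5 | P2 5-10 | P3 10-12 | P4 12-13 | P5 13-16 | P6 16-21 | P7 21-23 | P8 23-24 | P1 24-25 | P2 25-28 | P6 28-29 |
Completion: P1=25  P2=28  P3=12  P4=13  P5=16  P6=29  P7=23  P8=24
Turnaround (C−A): P1=25  P2=28  P3=12  P4=13  P5=16  P6=29  P7=23  P8=24
Waiting(P5) = turnaround − burst = 16 − 3 = 13

13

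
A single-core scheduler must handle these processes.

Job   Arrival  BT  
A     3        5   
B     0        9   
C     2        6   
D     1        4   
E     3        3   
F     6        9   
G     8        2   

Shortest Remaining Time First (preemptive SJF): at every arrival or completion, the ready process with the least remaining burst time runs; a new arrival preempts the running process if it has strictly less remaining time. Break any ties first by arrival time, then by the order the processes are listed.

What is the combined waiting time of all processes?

65

Schedule: | B 0-1 | D 1-5 | E 5-8 | G 8-10 | A 10-15 | C 15-21 | B 21-29 | F 29-38 |
Completion: A=15  B=29  C=21  D=5  E=8  F=38  G=10
Turnaround (C−A): A=12  B=29  C=19  D=4  E=5  F=32  G=2
Waiting = turnaround − burst: A=7, B=20, C=13, D=0, E=2, F=23, G=0
Total waiting = 7 + 20 + 13 + 0 + 2 + 23 + 0 = 65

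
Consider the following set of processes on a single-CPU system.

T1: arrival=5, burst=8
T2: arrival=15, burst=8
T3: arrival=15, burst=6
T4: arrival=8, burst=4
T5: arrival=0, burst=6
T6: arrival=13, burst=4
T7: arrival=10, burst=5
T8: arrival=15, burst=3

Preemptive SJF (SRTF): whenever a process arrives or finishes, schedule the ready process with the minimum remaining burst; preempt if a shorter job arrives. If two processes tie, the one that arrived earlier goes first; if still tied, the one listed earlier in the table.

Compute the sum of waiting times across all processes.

Schedule: | T5 0-6 | T1 6-8 | T4 8-12 | T7 12-17 | T8 17-20 | T6 20-24 | T1 24-30 | T3 30-36 | T2 36-44 |
Completion: T1=30  T2=44  T3=36  T4=12  T5=6  T6=24  T7=17  T8=20
Turnaround (C−A): T1=25  T2=29  T3=21  T4=4  T5=6  T6=11  T7=7  T8=5
Waiting = turnaround − burst: T1=17, T2=21, T3=15, T4=0, T5=0, T6=7, T7=2, T8=2
Total waiting = 17 + 21 + 15 + 0 + 0 + 7 + 2 + 2 = 64

64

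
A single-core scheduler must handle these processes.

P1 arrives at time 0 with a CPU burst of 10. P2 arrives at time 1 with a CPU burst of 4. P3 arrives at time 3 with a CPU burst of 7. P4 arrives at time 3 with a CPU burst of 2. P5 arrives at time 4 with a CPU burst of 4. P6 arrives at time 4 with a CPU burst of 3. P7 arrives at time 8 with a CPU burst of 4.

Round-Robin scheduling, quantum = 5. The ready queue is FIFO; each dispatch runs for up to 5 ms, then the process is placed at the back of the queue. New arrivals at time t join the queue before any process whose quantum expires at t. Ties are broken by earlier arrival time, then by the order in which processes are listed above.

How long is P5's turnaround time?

Gantt: | P1 0-5 | P2 5-9 | P3 9-14 | P4 14-16 | P5 16-20 | P6 20-23 | P1 23-28 | P7 28-32 | P3 32-34 |
Completion: P1=28  P2=9  P3=34  P4=16  P5=20  P6=23  P7=32
Turnaround(P5) = completion − arrival = 20 − 4 = 16

16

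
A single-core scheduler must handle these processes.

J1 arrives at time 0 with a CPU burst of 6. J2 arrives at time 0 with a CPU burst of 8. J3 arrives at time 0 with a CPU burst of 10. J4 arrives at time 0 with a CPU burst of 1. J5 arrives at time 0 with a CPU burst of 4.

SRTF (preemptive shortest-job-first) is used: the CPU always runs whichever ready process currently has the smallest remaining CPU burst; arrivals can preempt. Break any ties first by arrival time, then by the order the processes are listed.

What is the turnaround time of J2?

Schedule: | J4 0-1 | J5 1-5 | J1 5-11 | J2 11-19 | J3 19-29 |
Completion: J1=11  J2=19  J3=29  J4=1  J5=5
Turnaround (C−A): J1=11  J2=19  J3=29  J4=1  J5=5
Turnaround(J2) = completion − arrival = 19 − 0 = 19

19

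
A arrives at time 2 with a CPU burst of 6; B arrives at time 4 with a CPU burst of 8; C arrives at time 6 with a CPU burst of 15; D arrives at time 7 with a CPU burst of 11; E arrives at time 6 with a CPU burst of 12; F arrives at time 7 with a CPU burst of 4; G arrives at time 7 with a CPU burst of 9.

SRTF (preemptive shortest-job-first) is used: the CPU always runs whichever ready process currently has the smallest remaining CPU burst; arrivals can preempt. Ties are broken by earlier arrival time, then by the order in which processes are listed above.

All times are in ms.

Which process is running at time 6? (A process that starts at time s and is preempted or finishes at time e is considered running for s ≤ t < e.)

Gantt: | idle 0-2 | A 2-8 | F 8-12 | B 12-20 | G 20-29 | D 29-40 | E 40-52 | C 52-67 |
Completion: A=8  B=20  C=67  D=40  E=52  F=12  G=29
Turnaround (C−A): A=6  B=16  C=61  D=33  E=46  F=5  G=22

A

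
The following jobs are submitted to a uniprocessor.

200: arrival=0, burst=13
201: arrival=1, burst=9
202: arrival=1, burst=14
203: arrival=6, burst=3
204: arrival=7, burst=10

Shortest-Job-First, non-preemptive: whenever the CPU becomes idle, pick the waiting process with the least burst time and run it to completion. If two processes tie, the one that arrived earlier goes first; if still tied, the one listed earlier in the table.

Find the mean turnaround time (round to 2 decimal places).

24.60

Schedule: | 200 0-13 | 203 13-16 | 201 16-25 | 204 25-35 | 202 35-49 |
Completion: 200=13  201=25  202=49  203=16  204=35
Turnaround times: 200=13, 201=24, 202=48, 203=10, 204=28
Average turnaround = (13+24+48+10+28) / 5 = 123/5 = 24.60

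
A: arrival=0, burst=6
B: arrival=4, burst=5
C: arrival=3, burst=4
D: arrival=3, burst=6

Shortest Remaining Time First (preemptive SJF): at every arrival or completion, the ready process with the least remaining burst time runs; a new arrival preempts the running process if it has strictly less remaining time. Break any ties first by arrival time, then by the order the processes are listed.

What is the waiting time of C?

3

Gantt: | A 0-6 | C 6-10 | B 10-15 | D 15-21 |
Completion: A=6  B=15  C=10  D=21
Waiting(C) = turnaround − burst = 7 − 4 = 3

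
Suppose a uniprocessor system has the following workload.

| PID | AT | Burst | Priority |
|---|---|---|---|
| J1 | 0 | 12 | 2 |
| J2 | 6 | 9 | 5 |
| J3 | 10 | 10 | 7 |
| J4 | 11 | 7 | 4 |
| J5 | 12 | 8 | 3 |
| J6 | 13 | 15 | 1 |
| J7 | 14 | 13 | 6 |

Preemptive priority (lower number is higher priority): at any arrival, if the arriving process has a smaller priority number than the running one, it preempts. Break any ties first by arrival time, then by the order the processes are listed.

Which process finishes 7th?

J3

Gantt: | J1 0-12 | J5 12-13 | J6 13-28 | J5 28-35 | J4 35-42 | J2 42-51 | J7 51-64 | J3 64-74 |
Completion: J1=12  J2=51  J3=74  J4=42  J5=35  J6=28  J7=64
Turnaround (C−A): J1=12  J2=45  J3=64  J4=31  J5=23  J6=15  J7=50
Finish order: J1 → J6 → J5 → J4 → J2 → J7 → J3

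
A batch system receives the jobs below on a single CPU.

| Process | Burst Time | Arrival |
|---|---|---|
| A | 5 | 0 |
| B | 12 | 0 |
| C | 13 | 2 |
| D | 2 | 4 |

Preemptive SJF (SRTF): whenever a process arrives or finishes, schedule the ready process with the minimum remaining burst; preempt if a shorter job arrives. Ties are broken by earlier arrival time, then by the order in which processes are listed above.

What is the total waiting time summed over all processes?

25

Timeline: | A 0-5 | D 5-7 | B 7-19 | C 19-32 |
Completion: A=5  B=19  C=32  D=7
Turnaround (C−A): A=5  B=19  C=30  D=3
Waiting = turnaround − burst: A=0, B=7, C=17, D=1
Total waiting = 0 + 7 + 17 + 1 = 25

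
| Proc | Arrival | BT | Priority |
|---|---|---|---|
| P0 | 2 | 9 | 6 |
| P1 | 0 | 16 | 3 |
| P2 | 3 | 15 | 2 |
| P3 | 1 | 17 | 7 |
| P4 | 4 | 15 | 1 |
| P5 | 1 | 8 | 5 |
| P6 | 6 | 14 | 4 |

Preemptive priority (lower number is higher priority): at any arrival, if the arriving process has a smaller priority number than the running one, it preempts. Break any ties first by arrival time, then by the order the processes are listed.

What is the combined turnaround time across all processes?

Timeline: | P1 0-3 | P2 3-4 | P4 4-19 | P2 19-33 | P1 33-46 | P6 46-60 | P5 60-68 | P0 68-77 | P3 77-94 |
Completion: P0=77  P1=46  P2=33  P3=94  P4=19  P5=68  P6=60
Turnaround (C−A): P0=75  P1=46  P2=30  P3=93  P4=15  P5=67  P6=54
Turnaround = completion − arrival: P0=75, P1=46, P2=30, P3=93, P4=15, P5=67, P6=54
Total turnaround = 75 + 46 + 30 + 93 + 15 + 67 + 54 = 380

380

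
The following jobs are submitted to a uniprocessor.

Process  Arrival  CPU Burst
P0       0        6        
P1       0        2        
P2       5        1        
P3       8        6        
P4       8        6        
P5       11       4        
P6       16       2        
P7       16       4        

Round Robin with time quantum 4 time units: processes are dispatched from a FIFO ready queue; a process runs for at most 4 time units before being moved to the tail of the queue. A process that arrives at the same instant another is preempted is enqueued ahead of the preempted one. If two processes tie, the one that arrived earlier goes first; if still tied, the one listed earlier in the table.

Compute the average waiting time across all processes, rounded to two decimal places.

7.13

Timeline: | P0 0-4 | P1 4-6 | P0 6-8 | P2 8-9 | P3 9-13 | P4 13-17 | P5 17-21 | P3 21-23 | P6 23-25 | P7 25-29 | P4 29-31 |
Completion: P0=8  P1=6  P2=9  P3=23  P4=31  P5=21  P6=25  P7=29
Waiting times: P0=2, P1=4, P2=3, P3=9, P4=17, P5=6, P6=7, P7=9
Average waiting = (2+4+3+9+17+6+7+9) / 8 = 57/8 = 7.13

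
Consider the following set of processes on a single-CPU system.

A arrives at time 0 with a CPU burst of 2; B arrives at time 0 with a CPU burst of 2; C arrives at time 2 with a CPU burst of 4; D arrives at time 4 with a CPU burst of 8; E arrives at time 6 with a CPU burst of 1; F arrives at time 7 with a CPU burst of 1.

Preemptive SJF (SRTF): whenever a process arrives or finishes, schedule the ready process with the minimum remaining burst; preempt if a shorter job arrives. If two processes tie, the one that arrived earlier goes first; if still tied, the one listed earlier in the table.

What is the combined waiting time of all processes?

Gantt: | A 0-2 | B 2-4 | C 4-6 | E 6-7 | F 7-8 | C 8-10 | D 10-18 |
Completion: A=2  B=4  C=10  D=18  E=7  F=8
Waiting = turnaround − burst: A=0, B=2, C=4, D=6, E=0, F=0
Total waiting = 0 + 2 + 4 + 6 + 0 + 0 = 12

12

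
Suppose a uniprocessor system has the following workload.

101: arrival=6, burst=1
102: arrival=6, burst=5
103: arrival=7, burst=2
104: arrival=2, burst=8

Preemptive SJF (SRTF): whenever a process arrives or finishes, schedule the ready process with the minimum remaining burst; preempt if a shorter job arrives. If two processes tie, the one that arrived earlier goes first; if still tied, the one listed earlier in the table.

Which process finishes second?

103

Gantt: | idle 0-2 | 104 2-6 | 101 6-7 | 103 7-9 | 104 9-13 | 102 13-18 |
Completion: 101=7  102=18  103=9  104=13
Turnaround (C−A): 101=1  102=12  103=2  104=11
Finish order: 101 → 103 → 104 → 102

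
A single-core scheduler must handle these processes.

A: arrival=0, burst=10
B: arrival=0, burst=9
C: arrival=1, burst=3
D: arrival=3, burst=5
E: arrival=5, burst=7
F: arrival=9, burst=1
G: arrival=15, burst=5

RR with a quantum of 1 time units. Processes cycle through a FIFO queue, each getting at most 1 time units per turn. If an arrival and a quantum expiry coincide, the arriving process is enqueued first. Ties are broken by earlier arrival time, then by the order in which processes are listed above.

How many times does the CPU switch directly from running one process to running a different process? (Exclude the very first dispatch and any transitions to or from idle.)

39

Schedule: | A 0-1 | B 1-2 | C 2-3 | A 3-4 | B 4-5 | D 5-6 | C 6-7 | A 7-8 | E 8-9 | B 9-10 | D 10-11 | C 11-12 | A 12-13 | F 13-14 | E 14-15 | B 15-16 | D 16-17 | A 17-18 | G 18-19 | E 19-20 | B 20-21 | D 21-22 | A 22-23 | G 23-24 | E 24-25 | B 25-26 | D 26-27 | A 27-28 | G 28-29 | E 29-30 | B 30-31 | A 31-32 | G 32-33 | E 33-34 | B 34-35 | A 35-36 | G 36-37 | E 37-38 | B 38-39 | A 39-40 |
Completion: A=40  B=39  C=12  D=27  E=38  F=14  G=37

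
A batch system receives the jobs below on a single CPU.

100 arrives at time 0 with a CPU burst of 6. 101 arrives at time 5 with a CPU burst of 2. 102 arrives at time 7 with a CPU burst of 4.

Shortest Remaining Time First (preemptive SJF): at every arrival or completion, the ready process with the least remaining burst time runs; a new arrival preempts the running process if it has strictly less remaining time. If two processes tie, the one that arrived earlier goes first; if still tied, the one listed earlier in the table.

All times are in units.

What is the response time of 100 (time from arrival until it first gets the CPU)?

Schedule: | 100 0-6 | 101 6-8 | 102 8-12 |
Completion: 100=6  101=8  102=12
Response(100) = first start − arrival = 0 − 0 = 0

0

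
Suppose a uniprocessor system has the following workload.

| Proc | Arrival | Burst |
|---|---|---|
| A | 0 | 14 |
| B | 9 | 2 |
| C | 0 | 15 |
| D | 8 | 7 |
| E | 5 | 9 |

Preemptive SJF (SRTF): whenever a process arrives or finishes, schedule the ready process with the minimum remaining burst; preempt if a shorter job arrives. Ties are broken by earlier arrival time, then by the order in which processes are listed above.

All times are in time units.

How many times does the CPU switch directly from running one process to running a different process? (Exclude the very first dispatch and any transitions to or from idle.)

Gantt: | A 0-9 | B 9-11 | A 11-16 | D 16-23 | E 23-32 | C 32-47 |
Completion: A=16  B=11  C=47  D=23  E=32
Turnaround (C−A): A=16  B=2  C=47  D=15  E=27

5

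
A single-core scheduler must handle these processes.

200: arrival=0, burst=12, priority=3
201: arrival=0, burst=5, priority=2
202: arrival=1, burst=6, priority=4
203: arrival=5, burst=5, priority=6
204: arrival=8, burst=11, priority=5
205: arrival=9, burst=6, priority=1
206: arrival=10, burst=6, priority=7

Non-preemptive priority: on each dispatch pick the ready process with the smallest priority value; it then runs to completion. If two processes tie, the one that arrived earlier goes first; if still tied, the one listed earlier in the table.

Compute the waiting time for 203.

Schedule: | 201 0-5 | 200 5-17 | 205 17-23 | 202 23-29 | 204 29-40 | 203 40-45 | 206 45-51 |
Completion: 200=17  201=5  202=29  203=45  204=40  205=23  206=51
Turnaround (C−A): 200=17  201=5  202=28  203=40  204=32  205=14  206=41
Waiting(203) = turnaround − burst = 40 − 5 = 35

35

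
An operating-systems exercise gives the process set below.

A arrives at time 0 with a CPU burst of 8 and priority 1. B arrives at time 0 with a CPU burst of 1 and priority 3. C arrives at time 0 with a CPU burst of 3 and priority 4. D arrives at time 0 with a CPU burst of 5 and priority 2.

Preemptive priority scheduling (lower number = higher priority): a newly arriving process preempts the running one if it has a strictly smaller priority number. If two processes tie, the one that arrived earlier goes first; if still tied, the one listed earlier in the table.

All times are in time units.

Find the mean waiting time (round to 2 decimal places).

Timeline: | A 0-8 | D 8-13 | B 13-14 | C 14-17 |
Completion: A=8  B=14  C=17  D=13
Waiting times: A=0, B=13, C=14, D=8
Average waiting = (0+13+14+8) / 4 = 35/4 = 8.75

8.75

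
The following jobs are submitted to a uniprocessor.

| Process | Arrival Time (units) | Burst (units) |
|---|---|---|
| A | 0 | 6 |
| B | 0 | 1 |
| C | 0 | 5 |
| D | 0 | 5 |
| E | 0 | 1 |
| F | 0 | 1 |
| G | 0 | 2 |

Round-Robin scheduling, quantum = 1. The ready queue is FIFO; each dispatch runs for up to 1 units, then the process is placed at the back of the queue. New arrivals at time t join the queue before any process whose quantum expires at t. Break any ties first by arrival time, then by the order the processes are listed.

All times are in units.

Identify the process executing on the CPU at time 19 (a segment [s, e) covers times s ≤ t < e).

Schedule: | A 0-1 | B 1-2 | C 2-3 | D 3-4 | E 4-5 | F 5-6 | G 6-7 | A 7-8 | C 8-9 | D 9-10 | G 10-11 | A 11-12 | C 12-13 | D 13-14 | A 14-15 | C 15-16 | D 16-17 | A 17-18 | C 18-19 | D 19-20 | A 20-21 |
Completion: A=21  B=2  C=19  D=20  E=5  F=6  G=11
Turnaround (C−A): A=21  B=2  C=19  D=20  E=5  F=6  G=11

D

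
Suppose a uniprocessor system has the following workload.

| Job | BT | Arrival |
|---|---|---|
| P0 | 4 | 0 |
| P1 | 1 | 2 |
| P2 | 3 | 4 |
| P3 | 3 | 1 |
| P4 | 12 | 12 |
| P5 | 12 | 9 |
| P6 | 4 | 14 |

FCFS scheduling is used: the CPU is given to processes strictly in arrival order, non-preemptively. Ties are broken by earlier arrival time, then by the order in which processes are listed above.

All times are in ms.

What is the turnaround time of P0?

Gantt: | P0 0-4 | P3 4-7 | P1 7-8 | P2 8-11 | P5 11-23 | P4 23-35 | P6 35-39 |
Completion: P0=4  P1=8  P2=11  P3=7  P4=35  P5=23  P6=39
Turnaround(P0) = completion − arrival = 4 − 0 = 4

4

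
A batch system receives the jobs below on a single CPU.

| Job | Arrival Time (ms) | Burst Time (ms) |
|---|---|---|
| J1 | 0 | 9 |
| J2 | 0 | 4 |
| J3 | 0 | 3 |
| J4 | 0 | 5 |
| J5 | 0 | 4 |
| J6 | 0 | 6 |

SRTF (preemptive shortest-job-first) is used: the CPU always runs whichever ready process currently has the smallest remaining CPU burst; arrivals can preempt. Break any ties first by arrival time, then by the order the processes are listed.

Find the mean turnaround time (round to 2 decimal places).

Gantt: | J3 0-3 | J2 3-7 | J5 7-11 | J4 11-16 | J6 16-22 | J1 22-31 |
Completion: J1=31  J2=7  J3=3  J4=16  J5=11  J6=22
Turnaround (C−A): J1=31  J2=7  J3=3  J4=16  J5=11  J6=22
Turnaround times: J1=31, J2=7, J3=3, J4=16, J5=11, J6=22
Average turnaround = (31+7+3+16+11+22) / 6 = 90/6 = 15.00

15.00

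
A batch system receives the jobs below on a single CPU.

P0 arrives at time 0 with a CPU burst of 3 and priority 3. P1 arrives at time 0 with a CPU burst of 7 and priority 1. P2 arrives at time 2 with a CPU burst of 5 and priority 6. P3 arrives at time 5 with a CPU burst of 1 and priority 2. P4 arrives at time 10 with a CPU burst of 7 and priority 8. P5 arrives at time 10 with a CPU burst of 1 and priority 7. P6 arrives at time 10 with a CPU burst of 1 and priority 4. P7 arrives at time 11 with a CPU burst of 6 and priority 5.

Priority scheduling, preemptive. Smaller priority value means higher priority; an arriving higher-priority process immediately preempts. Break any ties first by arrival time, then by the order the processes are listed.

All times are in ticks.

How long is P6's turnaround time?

2

Schedule: | P1 0-7 | P3 7-8 | P0 8-11 | P6 11-12 | P7 12-18 | P2 18-23 | P5 23-24 | P4 24-31 |
Completion: P0=11  P1=7  P2=23  P3=8  P4=31  P5=24  P6=12  P7=18
Turnaround(P6) = completion − arrival = 12 − 10 = 2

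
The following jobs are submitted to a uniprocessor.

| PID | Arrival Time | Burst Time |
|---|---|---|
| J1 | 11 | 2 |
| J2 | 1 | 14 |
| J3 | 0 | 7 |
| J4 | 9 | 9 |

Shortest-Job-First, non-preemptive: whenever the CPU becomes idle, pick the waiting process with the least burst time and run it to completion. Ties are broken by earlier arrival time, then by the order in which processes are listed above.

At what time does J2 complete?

Schedule: | J3 0-7 | J2 7-21 | J1 21-23 | J4 23-32 |
Completion: J1=23  J2=21  J3=7  J4=32
Turnaround (C−A): J1=12  J2=20  J3=7  J4=23

21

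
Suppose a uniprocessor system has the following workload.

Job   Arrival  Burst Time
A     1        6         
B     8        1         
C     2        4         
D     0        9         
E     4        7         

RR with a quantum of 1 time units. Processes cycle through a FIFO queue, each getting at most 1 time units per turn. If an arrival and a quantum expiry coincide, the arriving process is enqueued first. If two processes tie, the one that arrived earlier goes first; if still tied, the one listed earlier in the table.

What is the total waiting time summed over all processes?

Gantt: | D 0-1 | A 1-2 | D 2-3 | C 3-4 | A 4-5 | D 5-6 | E 6-7 | C 7-8 | A 8-9 | D 9-10 | E 10-11 | B 11-12 | C 12-13 | A 13-14 | D 14-15 | E 15-16 | C 16-17 | A 17-18 | D 18-19 | E 19-20 | A 20-21 | D 21-22 | E 22-23 | D 23-24 | E 24-25 | D 25-26 | E 26-27 |
Completion: A=21  B=12  C=17  D=26  E=27
Turnaround (C−A): A=20  B=4  C=15  D=26  E=23
Waiting = turnaround − burst: A=14, B=3, C=11, D=17, E=16
Total waiting = 14 + 3 + 11 + 17 + 16 = 61

61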